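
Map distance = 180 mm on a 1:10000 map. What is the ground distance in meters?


ground = 180 mm * 10000 / 1000 = 1800.0 m

1800.0 m


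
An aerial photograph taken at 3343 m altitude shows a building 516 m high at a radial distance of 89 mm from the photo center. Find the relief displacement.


d = h * r / H = 516 * 89 / 3343 = 13.74 mm

13.74 mm


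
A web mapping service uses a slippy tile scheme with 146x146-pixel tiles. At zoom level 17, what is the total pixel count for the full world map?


tiles per axis = 2^17 = 131072
total tiles = 131072^2 = 17179869184
pixels per axis = 131072 * 146 = 19136512
total pixels = 19136512^2 = 366206091526144

366206091526144 pixels


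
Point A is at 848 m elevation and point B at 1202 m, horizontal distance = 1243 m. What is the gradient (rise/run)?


gradient = (1202 - 848) / 1243 = 354 / 1243 = 0.2848

0.2848


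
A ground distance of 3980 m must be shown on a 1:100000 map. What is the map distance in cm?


map_cm = 3980 * 100 / 100000 = 3.98 cm

3.98 cm


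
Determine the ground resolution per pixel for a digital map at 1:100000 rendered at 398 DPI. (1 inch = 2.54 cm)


pixel_cm = 2.54 / 398 ≈ 0.006382 cm
ground = pixel_cm * 100000 / 100 = 2.54 * 100000 / (398 * 100) = 254000 / 39800 ≈ 6.38 m

6.38 m


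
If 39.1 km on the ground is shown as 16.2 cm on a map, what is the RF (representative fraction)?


ground = 39.1 km = 3910000 cm; RF denominator = ground / map = 3910000 / 16.2 ≈ 241358; RF = 1:241358

1:241358


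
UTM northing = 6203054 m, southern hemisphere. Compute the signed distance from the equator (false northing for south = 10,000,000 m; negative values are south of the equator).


For southern: actual = 6203054 - 10000000 = -3796946 m

-3796946 m


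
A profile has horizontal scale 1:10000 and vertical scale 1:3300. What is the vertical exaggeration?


VE = horizontal_scale / vertical_scale = 10000 / 3300 ≈ 3.0

3.0x


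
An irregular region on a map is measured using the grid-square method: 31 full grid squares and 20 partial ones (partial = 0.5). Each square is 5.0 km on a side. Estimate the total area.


effective squares = 31 + 20 * 0.5 = 41.0
area = 41.0 * 25.0 = 1025.0 km^2

1025.0 km^2


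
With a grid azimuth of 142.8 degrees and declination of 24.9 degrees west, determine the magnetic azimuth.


magnetic azimuth = grid azimuth - declination (east +ve)
mag_az = 142.8 - -24.9 = 167.7 degrees

167.7 degrees


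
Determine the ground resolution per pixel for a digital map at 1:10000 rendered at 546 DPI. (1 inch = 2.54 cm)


pixel_cm = 2.54 / 546 ≈ 0.004652 cm
ground = pixel_cm * 10000 / 100 = 2.54 * 10000 / (546 * 100) = 25400 / 54600 ≈ 0.47 m

0.47 m


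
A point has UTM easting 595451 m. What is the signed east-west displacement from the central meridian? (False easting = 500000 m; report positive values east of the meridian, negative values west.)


displacement = 595451 - 500000 = 95451 m

95451 m


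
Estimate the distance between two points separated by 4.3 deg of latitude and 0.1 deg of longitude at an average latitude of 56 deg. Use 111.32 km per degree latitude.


dlat_km = 4.3 * 111.32 = 478.676
dlon_km = 0.1 * 111.32 * cos(56) ≈ 6.225
dist = sqrt(478.676^2 + 6.225^2) ≈ 478.7 km

478.7 km


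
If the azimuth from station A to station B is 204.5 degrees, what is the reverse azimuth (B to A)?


back azimuth = (204.5 + 180) mod 360 = 24.5 degrees

24.5 degrees


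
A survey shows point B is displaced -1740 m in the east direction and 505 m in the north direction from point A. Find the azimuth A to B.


az = atan2(-1740, 505) = -73.8 deg
adjusted to 0-360: 286.2 degrees

286.2 degrees


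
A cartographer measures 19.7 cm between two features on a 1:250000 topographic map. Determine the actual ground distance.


ground = 19.7 cm * 250000 / 100 = 49250.0 m = 49.25 km

49.25 km


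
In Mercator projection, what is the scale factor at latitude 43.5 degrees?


SF = 1 / cos(43.5) = 1 / 0.725374 = 1.379

1.379


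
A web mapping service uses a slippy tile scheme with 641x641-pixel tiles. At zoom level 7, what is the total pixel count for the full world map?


tiles per axis = 2^7 = 128
total tiles = 128^2 = 16384
pixels per axis = 128 * 641 = 82048
total pixels = 82048^2 = 6731874304

6731874304 pixels


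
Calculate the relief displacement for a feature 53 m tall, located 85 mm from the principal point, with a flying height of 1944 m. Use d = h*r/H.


d = h * r / H = 53 * 85 / 1944 = 2.32 mm

2.32 mm


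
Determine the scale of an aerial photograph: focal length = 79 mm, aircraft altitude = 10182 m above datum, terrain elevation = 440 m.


scale = f / (H - h) = 79 mm / 9742 m = 79 / 9742000 = 1:123316

1:123316


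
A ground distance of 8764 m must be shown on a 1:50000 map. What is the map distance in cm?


map_cm = 8764 * 100 / 50000 = 17.528 cm ≈ 17.53 cm

17.53 cm


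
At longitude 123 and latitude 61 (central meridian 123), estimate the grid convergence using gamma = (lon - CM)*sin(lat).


gamma = (123 - 123) * sin(61) = 0 * 0.87462 = 0.0 degrees

0.0 degrees


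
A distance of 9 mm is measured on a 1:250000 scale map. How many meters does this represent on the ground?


ground = 9 mm * 250000 / 1000 = 2250.0 m

2250.0 m


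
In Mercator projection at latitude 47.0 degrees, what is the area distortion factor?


area_distortion = 1/cos^2(47.0) = 2.15

2.15


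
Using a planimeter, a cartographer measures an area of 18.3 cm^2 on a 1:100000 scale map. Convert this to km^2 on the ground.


ground_area = 18.3 * (100000/100)^2 = 18300000.0 m^2 = 18.3 km^2

18.3 km^2


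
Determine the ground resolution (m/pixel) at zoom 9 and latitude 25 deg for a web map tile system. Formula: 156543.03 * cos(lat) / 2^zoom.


res = 156543.03 * cos(25) / 2^9 = 156543.03 * 0.90630779 / 512 = 277.1 m/pixel

277.1 m/pixel


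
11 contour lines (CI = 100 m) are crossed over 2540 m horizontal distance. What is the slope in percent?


elevation change = 11 * 100 = 1100 m
slope = 1100 / 2540 * 100 = 43.3%

43.3%


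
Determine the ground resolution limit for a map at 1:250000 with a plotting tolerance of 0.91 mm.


ground = 0.91 mm * 250000 / 1000 = 227.5 m

227.5 m


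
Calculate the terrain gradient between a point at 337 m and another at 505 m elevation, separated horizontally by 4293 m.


gradient = (505 - 337) / 4293 = 168 / 4293 = 0.0391

0.0391


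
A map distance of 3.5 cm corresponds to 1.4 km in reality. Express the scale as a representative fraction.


ground = 1.4 km = 140000 cm; RF denominator = ground / map = 140000 / 3.5 = 40000; RF = 1:40000

1:40000


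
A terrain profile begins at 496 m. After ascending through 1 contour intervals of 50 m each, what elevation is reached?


elevation = 496 + 1 * 50 = 546 m

546 m


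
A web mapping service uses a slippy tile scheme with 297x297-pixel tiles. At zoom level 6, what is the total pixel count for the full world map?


tiles per axis = 2^6 = 64
total tiles = 64^2 = 4096
pixels per axis = 64 * 297 = 19008
total pixels = 19008^2 = 361304064

361304064 pixels


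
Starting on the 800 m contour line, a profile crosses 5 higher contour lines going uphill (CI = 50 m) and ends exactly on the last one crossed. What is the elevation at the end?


elevation = 800 + 5 * 50 = 1050 m

1050 m


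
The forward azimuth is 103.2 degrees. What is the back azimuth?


back azimuth = (103.2 + 180) mod 360 = 283.2 degrees

283.2 degrees


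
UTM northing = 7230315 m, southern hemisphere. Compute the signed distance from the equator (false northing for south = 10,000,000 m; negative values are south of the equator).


For southern: actual = 7230315 - 10000000 = -2769685 m

-2769685 m


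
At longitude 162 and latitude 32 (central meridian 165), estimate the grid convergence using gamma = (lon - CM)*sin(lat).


gamma = (162 - 165) * sin(32) = -3 * 0.529919 = -1.59 degrees

-1.59 degrees


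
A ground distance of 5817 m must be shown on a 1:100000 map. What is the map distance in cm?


map_cm = 5817 * 100 / 100000 = 5.817 cm ≈ 5.82 cm

5.82 cm


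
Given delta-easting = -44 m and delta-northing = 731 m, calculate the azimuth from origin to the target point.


az = atan2(-44, 731) = -3.4 deg
adjusted to 0-360: 356.6 degrees

356.6 degrees


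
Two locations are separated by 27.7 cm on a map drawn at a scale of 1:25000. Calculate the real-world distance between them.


ground = 27.7 cm * 25000 / 100 = 6925.0 m = 6.925 km

6.925 km


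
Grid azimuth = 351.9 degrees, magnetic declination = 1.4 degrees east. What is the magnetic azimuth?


magnetic azimuth = grid azimuth - declination (east +ve)
mag_az = 351.9 - 1.4 = 350.5 degrees

350.5 degrees


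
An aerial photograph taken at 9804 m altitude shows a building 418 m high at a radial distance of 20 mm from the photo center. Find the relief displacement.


d = h * r / H = 418 * 20 / 9804 = 0.85 mm

0.85 mm


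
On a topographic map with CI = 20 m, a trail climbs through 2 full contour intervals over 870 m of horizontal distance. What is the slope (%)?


elevation change = 2 * 20 = 40 m
slope = 40 / 870 * 100 = 4.6%

4.6%


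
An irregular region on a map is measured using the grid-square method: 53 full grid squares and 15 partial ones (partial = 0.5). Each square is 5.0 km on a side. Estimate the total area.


effective squares = 53 + 15 * 0.5 = 60.5
area = 60.5 * 25.0 = 1512.5 km^2

1512.5 km^2


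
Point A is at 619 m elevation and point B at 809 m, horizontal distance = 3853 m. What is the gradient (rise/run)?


gradient = (809 - 619) / 3853 = 190 / 3853 = 0.0493

0.0493


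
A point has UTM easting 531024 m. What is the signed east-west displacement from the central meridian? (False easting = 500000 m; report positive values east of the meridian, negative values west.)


displacement = 531024 - 500000 = 31024 m

31024 m


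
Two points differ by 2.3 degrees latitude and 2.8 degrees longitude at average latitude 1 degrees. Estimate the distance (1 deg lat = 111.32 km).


dlat_km = 2.3 * 111.32 = 256.036
dlon_km = 2.8 * 111.32 * cos(1) ≈ 311.649
dist = sqrt(256.036^2 + 311.649^2) ≈ 403.3 km

403.3 km


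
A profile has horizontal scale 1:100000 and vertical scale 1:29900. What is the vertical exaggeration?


VE = horizontal_scale / vertical_scale = 100000 / 29900 ≈ 3.3

3.3x


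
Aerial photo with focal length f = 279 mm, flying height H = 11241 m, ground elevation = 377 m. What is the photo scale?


scale = f / (H - h) = 279 mm / 10864 m = 279 / 10864000 = 1:38939

1:38939


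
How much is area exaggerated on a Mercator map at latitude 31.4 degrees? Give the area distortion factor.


area_distortion = 1/cos^2(31.4) = 1.373

1.373


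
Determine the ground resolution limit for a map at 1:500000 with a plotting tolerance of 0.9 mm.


ground = 0.9 mm * 500000 / 1000 = 450.0 m

450.0 m


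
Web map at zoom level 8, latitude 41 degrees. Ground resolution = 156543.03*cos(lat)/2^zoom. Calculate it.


res = 156543.03 * cos(41) / 2^8 = 156543.03 * 0.75470958 / 256 = 461.5 m/pixel

461.5 m/pixel


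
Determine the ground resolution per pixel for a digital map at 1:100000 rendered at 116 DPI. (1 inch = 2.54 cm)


pixel_cm = 2.54 / 116 ≈ 0.021897 cm
ground = pixel_cm * 100000 / 100 = 2.54 * 100000 / (116 * 100) = 254000 / 11600 ≈ 21.9 m

21.9 m


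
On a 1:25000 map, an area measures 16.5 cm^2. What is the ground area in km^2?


ground_area = 16.5 * (25000/100)^2 = 1031250.0 m^2 = 1.03125 km^2 ≈ 1.031 km^2

1.031 km^2


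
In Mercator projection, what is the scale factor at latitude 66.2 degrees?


SF = 1 / cos(66.2) = 1 / 0.403545 = 2.478

2.478


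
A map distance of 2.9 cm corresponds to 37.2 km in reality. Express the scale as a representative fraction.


ground = 37.2 km = 3720000 cm; RF denominator = ground / map = 3720000 / 2.9 ≈ 1282759; RF = 1:1282759

1:1282759


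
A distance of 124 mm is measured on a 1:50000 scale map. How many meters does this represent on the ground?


ground = 124 mm * 50000 / 1000 = 6200.0 m

6200.0 m


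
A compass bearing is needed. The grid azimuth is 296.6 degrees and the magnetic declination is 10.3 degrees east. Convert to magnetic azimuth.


magnetic azimuth = grid azimuth - declination (east +ve)
mag_az = 296.6 - 10.3 = 286.3 degrees

286.3 degrees


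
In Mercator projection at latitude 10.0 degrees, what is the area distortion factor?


area_distortion = 1/cos^2(10.0) = 1.031

1.031


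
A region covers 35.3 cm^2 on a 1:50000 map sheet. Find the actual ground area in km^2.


ground_area = 35.3 * (50000/100)^2 = 8825000.0 m^2 = 8.825 km^2

8.825 km^2


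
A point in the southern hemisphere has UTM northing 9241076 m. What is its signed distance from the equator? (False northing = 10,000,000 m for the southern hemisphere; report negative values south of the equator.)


For southern: actual = 9241076 - 10000000 = -758924 m

-758924 m


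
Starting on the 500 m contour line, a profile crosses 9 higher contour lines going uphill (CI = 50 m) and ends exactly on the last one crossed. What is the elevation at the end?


elevation = 500 + 9 * 50 = 950 m

950 m


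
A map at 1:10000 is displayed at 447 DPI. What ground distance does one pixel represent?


pixel_cm = 2.54 / 447 ≈ 0.005682 cm
ground = pixel_cm * 10000 / 100 = 2.54 * 10000 / (447 * 100) = 25400 / 44700 ≈ 0.57 m

0.57 m


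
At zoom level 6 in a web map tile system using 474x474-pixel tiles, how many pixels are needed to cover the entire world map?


tiles per axis = 2^6 = 64
total tiles = 64^2 = 4096
pixels per axis = 64 * 474 = 30336
total pixels = 30336^2 = 920272896

920272896 pixels


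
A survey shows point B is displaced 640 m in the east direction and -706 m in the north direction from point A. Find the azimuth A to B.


az = atan2(640, -706) = 137.8 deg
adjusted to 0-360: 137.8 degrees

137.8 degrees


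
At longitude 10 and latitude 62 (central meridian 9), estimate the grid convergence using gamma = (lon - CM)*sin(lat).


gamma = (10 - 9) * sin(62) = 1 * 0.882948 = 0.883 degrees

0.883 degrees


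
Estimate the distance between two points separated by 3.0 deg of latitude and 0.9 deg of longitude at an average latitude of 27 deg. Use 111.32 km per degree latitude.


dlat_km = 3.0 * 111.32 = 333.96
dlon_km = 0.9 * 111.32 * cos(27) ≈ 89.268
dist = sqrt(333.96^2 + 89.268^2) ≈ 345.7 km

345.7 km


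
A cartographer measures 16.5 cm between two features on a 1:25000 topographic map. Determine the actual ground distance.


ground = 16.5 cm * 25000 / 100 = 4125.0 m = 4.125 km

4.125 km


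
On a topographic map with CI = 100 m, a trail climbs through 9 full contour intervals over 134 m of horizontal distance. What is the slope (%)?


elevation change = 9 * 100 = 900 m
slope = 900 / 134 * 100 = 671.6%

671.6%


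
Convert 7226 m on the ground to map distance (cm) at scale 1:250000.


map_cm = 7226 * 100 / 250000 = 2.8904 cm ≈ 2.89 cm

2.89 cm


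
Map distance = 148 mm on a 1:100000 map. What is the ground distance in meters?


ground = 148 mm * 100000 / 1000 = 14800.0 m

14800.0 m


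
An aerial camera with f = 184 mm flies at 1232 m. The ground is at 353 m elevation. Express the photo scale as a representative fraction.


scale = f / (H - h) = 184 mm / 879 m = 184 / 879000 = 1:4777

1:4777


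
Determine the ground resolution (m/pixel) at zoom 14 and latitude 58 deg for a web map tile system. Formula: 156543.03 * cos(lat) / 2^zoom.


res = 156543.03 * cos(58) / 2^14 = 156543.03 * 0.52991926 / 16384 = 5.06 m/pixel

5.06 m/pixel


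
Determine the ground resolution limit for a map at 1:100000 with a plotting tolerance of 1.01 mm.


ground = 1.01 mm * 100000 / 1000 = 101.0 m

101.0 m


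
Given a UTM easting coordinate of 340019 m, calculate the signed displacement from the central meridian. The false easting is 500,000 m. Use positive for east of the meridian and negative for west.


displacement = 340019 - 500000 = -159981 m

-159981 m


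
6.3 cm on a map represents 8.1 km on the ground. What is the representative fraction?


ground = 8.1 km = 810000 cm; RF denominator = ground / map = 810000 / 6.3 ≈ 128571; RF = 1:128571

1:128571


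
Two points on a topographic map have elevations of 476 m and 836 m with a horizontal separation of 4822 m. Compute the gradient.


gradient = (836 - 476) / 4822 = 360 / 4822 = 0.0747

0.0747


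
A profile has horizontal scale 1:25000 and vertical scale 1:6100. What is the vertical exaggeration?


VE = horizontal_scale / vertical_scale = 25000 / 6100 ≈ 4.1

4.1x


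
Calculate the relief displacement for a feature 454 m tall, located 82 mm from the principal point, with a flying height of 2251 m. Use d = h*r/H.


d = h * r / H = 454 * 82 / 2251 = 16.54 mm

16.54 mm


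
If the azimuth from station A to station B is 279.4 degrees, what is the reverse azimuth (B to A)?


back azimuth = (279.4 + 180) mod 360 = 99.4 degrees

99.4 degrees


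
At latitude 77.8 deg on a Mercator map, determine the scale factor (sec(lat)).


SF = 1 / cos(77.8) = 1 / 0.211325 = 4.732

4.732


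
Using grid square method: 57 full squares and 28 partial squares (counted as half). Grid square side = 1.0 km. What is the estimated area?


effective squares = 57 + 28 * 0.5 = 71.0
area = 71.0 * 1.0 = 71.0 km^2

71.0 km^2


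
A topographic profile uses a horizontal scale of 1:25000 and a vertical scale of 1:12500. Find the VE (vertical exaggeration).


VE = horizontal_scale / vertical_scale = 25000 / 12500 = 2.0

2.0x


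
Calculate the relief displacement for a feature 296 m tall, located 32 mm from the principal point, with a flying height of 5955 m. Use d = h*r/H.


d = h * r / H = 296 * 32 / 5955 = 1.59 mm

1.59 mm


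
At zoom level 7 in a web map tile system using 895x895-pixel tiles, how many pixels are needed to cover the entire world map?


tiles per axis = 2^7 = 128
total tiles = 128^2 = 16384
pixels per axis = 128 * 895 = 114560
total pixels = 114560^2 = 13123993600

13123993600 pixels


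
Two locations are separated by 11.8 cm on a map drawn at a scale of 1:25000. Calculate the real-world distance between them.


ground = 11.8 cm * 25000 / 100 = 2950.0 m = 2.95 km

2.95 km


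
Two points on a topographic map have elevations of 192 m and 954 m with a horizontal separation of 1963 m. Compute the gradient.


gradient = (954 - 192) / 1963 = 762 / 1963 = 0.3882

0.3882


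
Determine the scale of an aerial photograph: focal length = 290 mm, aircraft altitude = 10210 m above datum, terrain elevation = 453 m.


scale = f / (H - h) = 290 mm / 9757 m = 290 / 9757000 = 1:33645

1:33645


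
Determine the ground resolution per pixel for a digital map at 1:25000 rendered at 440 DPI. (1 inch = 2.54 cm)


pixel_cm = 2.54 / 440 ≈ 0.005773 cm
ground = pixel_cm * 25000 / 100 = 2.54 * 25000 / (440 * 100) = 63500 / 44000 ≈ 1.44 m

1.44 m


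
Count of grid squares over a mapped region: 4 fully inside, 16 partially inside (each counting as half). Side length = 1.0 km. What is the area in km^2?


effective squares = 4 + 16 * 0.5 = 12.0
area = 12.0 * 1.0 = 12.0 km^2

12.0 km^2


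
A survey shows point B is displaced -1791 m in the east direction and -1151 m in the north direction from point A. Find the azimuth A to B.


az = atan2(-1791, -1151) = -122.7 deg
adjusted to 0-360: 237.3 degrees

237.3 degrees


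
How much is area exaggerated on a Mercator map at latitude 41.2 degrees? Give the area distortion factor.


area_distortion = 1/cos^2(41.2) = 1.766

1.766


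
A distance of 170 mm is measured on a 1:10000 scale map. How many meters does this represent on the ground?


ground = 170 mm * 10000 / 1000 = 1700.0 m

1700.0 m


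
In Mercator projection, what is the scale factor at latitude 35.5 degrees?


SF = 1 / cos(35.5) = 1 / 0.814116 = 1.228

1.228


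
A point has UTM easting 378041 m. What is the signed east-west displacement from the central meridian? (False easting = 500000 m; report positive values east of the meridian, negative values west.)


displacement = 378041 - 500000 = -121959 m

-121959 m


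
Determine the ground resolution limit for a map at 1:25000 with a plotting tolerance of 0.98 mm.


ground = 0.98 mm * 25000 / 1000 = 24.5 m

24.5 m


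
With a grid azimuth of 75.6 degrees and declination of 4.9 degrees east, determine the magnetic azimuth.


magnetic azimuth = grid azimuth - declination (east +ve)
mag_az = 75.6 - 4.9 = 70.7 degrees

70.7 degrees


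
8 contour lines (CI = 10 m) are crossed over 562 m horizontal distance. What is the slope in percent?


elevation change = 8 * 10 = 80 m
slope = 80 / 562 * 100 = 14.2%

14.2%


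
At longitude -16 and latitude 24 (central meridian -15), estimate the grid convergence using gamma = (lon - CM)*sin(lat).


gamma = (-16 - -15) * sin(24) = -1 * 0.406737 = -0.407 degrees

-0.407 degrees


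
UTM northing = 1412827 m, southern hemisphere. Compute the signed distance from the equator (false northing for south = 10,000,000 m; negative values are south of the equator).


For southern: actual = 1412827 - 10000000 = -8587173 m

-8587173 m


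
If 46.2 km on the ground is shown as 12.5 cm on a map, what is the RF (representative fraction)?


ground = 46.2 km = 4620000 cm; RF denominator = ground / map = 4620000 / 12.5 = 369600; RF = 1:369600

1:369600


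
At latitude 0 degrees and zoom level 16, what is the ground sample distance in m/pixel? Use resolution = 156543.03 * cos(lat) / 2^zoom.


res = 156543.03 * cos(0) / 2^16 = 156543.03 * 1.0 / 65536 = 2.39 m/pixel

2.39 m/pixel


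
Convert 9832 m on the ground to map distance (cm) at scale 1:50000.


map_cm = 9832 * 100 / 50000 = 19.664 cm ≈ 19.66 cm

19.66 cm


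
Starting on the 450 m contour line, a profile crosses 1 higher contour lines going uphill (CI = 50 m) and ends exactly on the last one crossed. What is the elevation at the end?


elevation = 450 + 1 * 50 = 500 m

500 m


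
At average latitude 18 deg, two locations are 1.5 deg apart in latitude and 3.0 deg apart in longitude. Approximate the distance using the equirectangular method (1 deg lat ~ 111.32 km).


dlat_km = 1.5 * 111.32 = 166.98
dlon_km = 3.0 * 111.32 * cos(18) ≈ 317.615
dist = sqrt(166.98^2 + 317.615^2) ≈ 358.8 km

358.8 km


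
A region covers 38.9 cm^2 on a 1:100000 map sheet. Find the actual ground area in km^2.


ground_area = 38.9 * (100000/100)^2 = 38900000.0 m^2 = 38.9 km^2

38.9 km^2


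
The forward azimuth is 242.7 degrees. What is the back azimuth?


back azimuth = (242.7 + 180) mod 360 = 62.7 degrees

62.7 degrees


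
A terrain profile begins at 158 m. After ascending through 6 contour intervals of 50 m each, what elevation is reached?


elevation = 158 + 6 * 50 = 458 m

458 m


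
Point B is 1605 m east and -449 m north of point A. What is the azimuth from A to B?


az = atan2(1605, -449) = 105.6 deg
adjusted to 0-360: 105.6 degrees

105.6 degrees


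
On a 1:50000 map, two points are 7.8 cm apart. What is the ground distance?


ground = 7.8 cm * 50000 / 100 = 3900.0 m = 3.9 km

3.9 km


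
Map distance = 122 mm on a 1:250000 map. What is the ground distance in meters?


ground = 122 mm * 250000 / 1000 = 30500.0 m

30500.0 m


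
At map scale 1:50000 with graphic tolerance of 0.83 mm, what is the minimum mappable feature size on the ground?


ground = 0.83 mm * 50000 / 1000 = 41.5 m

41.5 m


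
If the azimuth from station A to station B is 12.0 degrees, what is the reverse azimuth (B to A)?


back azimuth = (12.0 + 180) mod 360 = 192.0 degrees

192.0 degrees


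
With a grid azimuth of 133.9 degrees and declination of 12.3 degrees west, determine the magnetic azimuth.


magnetic azimuth = grid azimuth - declination (east +ve)
mag_az = 133.9 - -12.3 = 146.2 degrees

146.2 degrees


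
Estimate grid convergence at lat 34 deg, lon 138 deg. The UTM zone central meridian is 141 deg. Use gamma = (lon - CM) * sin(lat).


gamma = (138 - 141) * sin(34) = -3 * 0.559193 = -1.678 degrees

-1.678 degrees


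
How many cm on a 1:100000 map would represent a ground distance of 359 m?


map_cm = 359 * 100 / 100000 = 0.359 cm ≈ 0.36 cm

0.36 cm


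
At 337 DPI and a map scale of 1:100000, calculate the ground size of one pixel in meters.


pixel_cm = 2.54 / 337 ≈ 0.007537 cm
ground = pixel_cm * 100000 / 100 = 2.54 * 100000 / (337 * 100) = 254000 / 33700 ≈ 7.54 m

7.54 m


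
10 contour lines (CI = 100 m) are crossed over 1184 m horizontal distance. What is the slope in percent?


elevation change = 10 * 100 = 1000 m
slope = 1000 / 1184 * 100 = 84.5%

84.5%


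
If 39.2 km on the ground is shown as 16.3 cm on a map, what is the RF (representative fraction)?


ground = 39.2 km = 3920000 cm; RF denominator = ground / map = 3920000 / 16.3 ≈ 240491; RF = 1:240491

1:240491


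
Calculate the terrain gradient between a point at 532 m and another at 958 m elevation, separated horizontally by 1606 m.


gradient = (958 - 532) / 1606 = 426 / 1606 = 0.2653

0.2653


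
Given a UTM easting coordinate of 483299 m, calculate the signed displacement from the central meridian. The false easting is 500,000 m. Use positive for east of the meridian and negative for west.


displacement = 483299 - 500000 = -16701 m

-16701 m


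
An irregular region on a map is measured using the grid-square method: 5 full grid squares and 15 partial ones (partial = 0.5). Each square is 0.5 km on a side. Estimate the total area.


effective squares = 5 + 15 * 0.5 = 12.5
area = 12.5 * 0.25 = 3.125 km^2

3.125 km^2


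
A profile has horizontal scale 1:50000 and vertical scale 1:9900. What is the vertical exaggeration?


VE = horizontal_scale / vertical_scale = 50000 / 9900 ≈ 5.1

5.1x


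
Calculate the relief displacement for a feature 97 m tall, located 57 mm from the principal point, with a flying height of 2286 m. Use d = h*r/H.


d = h * r / H = 97 * 57 / 2286 = 2.42 mm

2.42 mm


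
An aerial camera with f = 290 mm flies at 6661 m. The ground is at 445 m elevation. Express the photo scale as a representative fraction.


scale = f / (H - h) = 290 mm / 6216 m = 290 / 6216000 = 1:21434

1:21434


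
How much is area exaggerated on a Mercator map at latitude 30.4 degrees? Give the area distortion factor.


area_distortion = 1/cos^2(30.4) = 1.344

1.344


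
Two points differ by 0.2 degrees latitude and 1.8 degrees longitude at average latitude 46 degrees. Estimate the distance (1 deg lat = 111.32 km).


dlat_km = 0.2 * 111.32 = 22.264
dlon_km = 1.8 * 111.32 * cos(46) ≈ 139.193
dist = sqrt(22.264^2 + 139.193^2) ≈ 141.0 km

141.0 km


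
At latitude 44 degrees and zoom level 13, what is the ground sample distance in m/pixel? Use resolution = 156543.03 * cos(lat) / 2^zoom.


res = 156543.03 * cos(44) / 2^13 = 156543.03 * 0.7193398 / 8192 = 13.75 m/pixel

13.75 m/pixel


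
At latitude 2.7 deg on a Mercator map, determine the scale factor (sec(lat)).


SF = 1 / cos(2.7) = 1 / 0.99889 = 1.001

1.001


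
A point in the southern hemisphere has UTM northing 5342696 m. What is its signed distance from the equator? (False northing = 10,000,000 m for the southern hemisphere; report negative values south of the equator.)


For southern: actual = 5342696 - 10000000 = -4657304 m

-4657304 m


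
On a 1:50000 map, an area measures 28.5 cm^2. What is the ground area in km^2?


ground_area = 28.5 * (50000/100)^2 = 7125000.0 m^2 = 7.125 km^2

7.125 km^2


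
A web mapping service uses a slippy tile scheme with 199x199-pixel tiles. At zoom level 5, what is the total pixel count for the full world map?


tiles per axis = 2^5 = 32
total tiles = 32^2 = 1024
pixels per axis = 32 * 199 = 6368
total pixels = 6368^2 = 40551424

40551424 pixels


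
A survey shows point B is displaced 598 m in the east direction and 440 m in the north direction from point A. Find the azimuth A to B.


az = atan2(598, 440) = 53.7 deg
adjusted to 0-360: 53.7 degrees

53.7 degrees


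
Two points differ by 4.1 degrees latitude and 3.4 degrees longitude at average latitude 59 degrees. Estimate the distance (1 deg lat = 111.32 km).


dlat_km = 4.1 * 111.32 = 456.412
dlon_km = 3.4 * 111.32 * cos(59) ≈ 194.936
dist = sqrt(456.412^2 + 194.936^2) ≈ 496.3 km

496.3 km


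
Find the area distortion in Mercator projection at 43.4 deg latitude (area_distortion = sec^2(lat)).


area_distortion = 1/cos^2(43.4) = 1.894

1.894


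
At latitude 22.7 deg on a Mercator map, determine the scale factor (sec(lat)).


SF = 1 / cos(22.7) = 1 / 0.922538 = 1.084

1.084


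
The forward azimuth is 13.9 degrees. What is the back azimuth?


back azimuth = (13.9 + 180) mod 360 = 193.9 degrees

193.9 degrees


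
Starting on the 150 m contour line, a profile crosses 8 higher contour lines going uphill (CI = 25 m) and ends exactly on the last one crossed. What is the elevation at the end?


elevation = 150 + 8 * 25 = 350 m

350 m


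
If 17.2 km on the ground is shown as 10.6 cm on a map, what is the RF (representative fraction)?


ground = 17.2 km = 1720000 cm; RF denominator = ground / map = 1720000 / 10.6 ≈ 162264; RF = 1:162264

1:162264


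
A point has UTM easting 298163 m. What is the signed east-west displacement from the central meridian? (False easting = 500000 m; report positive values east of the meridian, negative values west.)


displacement = 298163 - 500000 = -201837 m

-201837 m


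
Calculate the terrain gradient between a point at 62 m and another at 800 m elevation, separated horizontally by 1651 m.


gradient = (800 - 62) / 1651 = 738 / 1651 = 0.447

0.447


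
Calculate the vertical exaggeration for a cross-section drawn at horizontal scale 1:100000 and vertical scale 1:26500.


VE = horizontal_scale / vertical_scale = 100000 / 26500 ≈ 3.8

3.8x


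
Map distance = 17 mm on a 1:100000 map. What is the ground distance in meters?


ground = 17 mm * 100000 / 1000 = 1700.0 m

1700.0 m


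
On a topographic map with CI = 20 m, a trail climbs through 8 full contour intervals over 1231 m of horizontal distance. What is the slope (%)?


elevation change = 8 * 20 = 160 m
slope = 160 / 1231 * 100 = 13.0%

13.0%


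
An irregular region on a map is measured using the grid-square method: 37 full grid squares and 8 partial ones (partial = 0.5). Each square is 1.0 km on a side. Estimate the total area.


effective squares = 37 + 8 * 0.5 = 41.0
area = 41.0 * 1.0 = 41.0 km^2

41.0 km^2


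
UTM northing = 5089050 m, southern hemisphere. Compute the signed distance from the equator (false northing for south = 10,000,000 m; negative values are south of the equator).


For southern: actual = 5089050 - 10000000 = -4910950 m

-4910950 m


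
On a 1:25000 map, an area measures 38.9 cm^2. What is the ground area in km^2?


ground_area = 38.9 * (25000/100)^2 = 2431250.0 m^2 = 2.43125 km^2 ≈ 2.431 km^2

2.431 km^2


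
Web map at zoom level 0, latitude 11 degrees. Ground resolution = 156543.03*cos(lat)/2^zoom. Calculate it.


res = 156543.03 * cos(11) / 2^0 = 156543.03 * 0.98162718 / 1 = 153666.89 m/pixel

153666.89 m/pixel


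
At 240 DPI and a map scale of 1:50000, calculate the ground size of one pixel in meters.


pixel_cm = 2.54 / 240 ≈ 0.010583 cm
ground = pixel_cm * 50000 / 100 = 2.54 * 50000 / (240 * 100) = 127000 / 24000 ≈ 5.29 m

5.29 m


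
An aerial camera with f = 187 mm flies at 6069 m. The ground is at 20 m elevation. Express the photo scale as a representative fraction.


scale = f / (H - h) = 187 mm / 6049 m = 187 / 6049000 = 1:32348

1:32348


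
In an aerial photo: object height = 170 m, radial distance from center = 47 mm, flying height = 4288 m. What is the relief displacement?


d = h * r / H = 170 * 47 / 4288 = 1.86 mm

1.86 mm


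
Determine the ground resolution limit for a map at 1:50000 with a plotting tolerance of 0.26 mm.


ground = 0.26 mm * 50000 / 1000 = 13.0 m

13.0 m


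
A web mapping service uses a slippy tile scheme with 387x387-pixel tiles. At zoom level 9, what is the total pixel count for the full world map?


tiles per axis = 2^9 = 512
total tiles = 512^2 = 262144
pixels per axis = 512 * 387 = 198144
total pixels = 198144^2 = 39261044736

39261044736 pixels


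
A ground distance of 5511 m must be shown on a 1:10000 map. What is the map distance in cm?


map_cm = 5511 * 100 / 10000 = 55.11 cm

55.11 cm


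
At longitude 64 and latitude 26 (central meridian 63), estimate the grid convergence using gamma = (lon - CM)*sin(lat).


gamma = (64 - 63) * sin(26) = 1 * 0.438371 = 0.438 degrees

0.438 degrees


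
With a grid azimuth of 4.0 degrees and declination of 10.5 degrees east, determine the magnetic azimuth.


magnetic azimuth = grid azimuth - declination (east +ve)
mag_az = 4.0 - 10.5 = 353.5 degrees

353.5 degrees


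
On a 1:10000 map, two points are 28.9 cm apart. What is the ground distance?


ground = 28.9 cm * 10000 / 100 = 2890.0 m = 2.89 km

2.89 km


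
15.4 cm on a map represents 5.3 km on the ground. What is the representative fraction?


ground = 5.3 km = 530000 cm; RF denominator = ground / map = 530000 / 15.4 ≈ 34416; RF = 1:34416

1:34416


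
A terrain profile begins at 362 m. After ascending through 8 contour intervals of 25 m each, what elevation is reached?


elevation = 362 + 8 * 25 = 562 m

562 m


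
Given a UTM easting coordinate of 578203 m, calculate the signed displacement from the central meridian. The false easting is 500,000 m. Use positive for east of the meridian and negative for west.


displacement = 578203 - 500000 = 78203 m

78203 m


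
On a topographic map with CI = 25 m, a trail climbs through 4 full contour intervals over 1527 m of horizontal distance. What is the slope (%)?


elevation change = 4 * 25 = 100 m
slope = 100 / 1527 * 100 = 6.5%

6.5%


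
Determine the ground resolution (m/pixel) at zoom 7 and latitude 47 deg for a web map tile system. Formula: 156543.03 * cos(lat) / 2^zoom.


res = 156543.03 * cos(47) / 2^7 = 156543.03 * 0.68199836 / 128 = 834.08 m/pixel

834.08 m/pixel


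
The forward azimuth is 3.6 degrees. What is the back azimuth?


back azimuth = (3.6 + 180) mod 360 = 183.6 degrees

183.6 degrees


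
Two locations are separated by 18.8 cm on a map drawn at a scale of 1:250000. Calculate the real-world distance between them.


ground = 18.8 cm * 250000 / 100 = 47000.0 m = 47.0 km

47.0 km


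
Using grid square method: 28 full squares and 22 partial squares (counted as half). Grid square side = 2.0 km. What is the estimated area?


effective squares = 28 + 22 * 0.5 = 39.0
area = 39.0 * 4.0 = 156.0 km^2

156.0 km^2


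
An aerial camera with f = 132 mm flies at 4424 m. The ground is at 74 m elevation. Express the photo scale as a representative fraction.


scale = f / (H - h) = 132 mm / 4350 m = 132 / 4350000 = 1:32955

1:32955


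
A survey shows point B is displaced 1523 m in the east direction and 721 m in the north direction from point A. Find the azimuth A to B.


az = atan2(1523, 721) = 64.7 deg
adjusted to 0-360: 64.7 degrees

64.7 degrees


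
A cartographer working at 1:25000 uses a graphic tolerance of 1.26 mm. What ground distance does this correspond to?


ground = 1.26 mm * 25000 / 1000 = 31.5 m

31.5 m


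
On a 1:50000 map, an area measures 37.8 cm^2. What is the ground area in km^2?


ground_area = 37.8 * (50000/100)^2 = 9450000.0 m^2 = 9.45 km^2

9.45 km^2


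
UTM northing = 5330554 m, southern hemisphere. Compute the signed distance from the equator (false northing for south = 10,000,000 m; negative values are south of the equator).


For southern: actual = 5330554 - 10000000 = -4669446 m

-4669446 m


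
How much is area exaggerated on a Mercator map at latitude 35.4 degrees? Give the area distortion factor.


area_distortion = 1/cos^2(35.4) = 1.505

1.505


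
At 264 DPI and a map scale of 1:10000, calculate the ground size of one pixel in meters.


pixel_cm = 2.54 / 264 ≈ 0.009621 cm
ground = pixel_cm * 10000 / 100 = 2.54 * 10000 / (264 * 100) = 25400 / 26400 ≈ 0.96 m

0.96 m


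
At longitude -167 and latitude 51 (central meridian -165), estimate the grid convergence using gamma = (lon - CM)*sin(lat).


gamma = (-167 - -165) * sin(51) = -2 * 0.777146 = -1.554 degrees

-1.554 degrees


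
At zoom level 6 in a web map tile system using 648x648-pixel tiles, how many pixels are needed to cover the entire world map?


tiles per axis = 2^6 = 64
total tiles = 64^2 = 4096
pixels per axis = 64 * 648 = 41472
total pixels = 41472^2 = 1719926784

1719926784 pixels


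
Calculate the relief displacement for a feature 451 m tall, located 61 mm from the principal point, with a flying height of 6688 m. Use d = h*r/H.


d = h * r / H = 451 * 61 / 6688 = 4.11 mm

4.11 mm


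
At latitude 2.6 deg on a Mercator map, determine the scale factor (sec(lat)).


SF = 1 / cos(2.6) = 1 / 0.998971 = 1.001

1.001


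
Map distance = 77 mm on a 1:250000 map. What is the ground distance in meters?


ground = 77 mm * 250000 / 1000 = 19250.0 m

19250.0 m


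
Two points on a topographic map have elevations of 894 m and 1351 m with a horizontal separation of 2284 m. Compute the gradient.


gradient = (1351 - 894) / 2284 = 457 / 2284 = 0.2001

0.2001


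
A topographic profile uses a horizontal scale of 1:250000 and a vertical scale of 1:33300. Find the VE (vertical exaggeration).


VE = horizontal_scale / vertical_scale = 250000 / 33300 ≈ 7.5

7.5x


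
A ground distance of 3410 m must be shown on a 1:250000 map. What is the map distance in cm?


map_cm = 3410 * 100 / 250000 = 1.364 cm ≈ 1.36 cm

1.36 cm


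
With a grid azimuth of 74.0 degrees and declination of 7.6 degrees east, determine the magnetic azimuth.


magnetic azimuth = grid azimuth - declination (east +ve)
mag_az = 74.0 - 7.6 = 66.4 degrees

66.4 degrees


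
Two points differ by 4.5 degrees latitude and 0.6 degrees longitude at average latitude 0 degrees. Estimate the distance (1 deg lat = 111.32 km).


dlat_km = 4.5 * 111.32 = 500.94
dlon_km = 0.6 * 111.32 * cos(0) ≈ 66.792
dist = sqrt(500.94^2 + 66.792^2) ≈ 505.4 km

505.4 km


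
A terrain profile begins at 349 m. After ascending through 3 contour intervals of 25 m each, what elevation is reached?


elevation = 349 + 3 * 25 = 424 m

424 m


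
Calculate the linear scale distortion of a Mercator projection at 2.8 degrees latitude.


SF = 1 / cos(2.8) = 1 / 0.998806 = 1.001

1.001


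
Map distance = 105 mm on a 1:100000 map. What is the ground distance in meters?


ground = 105 mm * 100000 / 1000 = 10500.0 m

10500.0 m


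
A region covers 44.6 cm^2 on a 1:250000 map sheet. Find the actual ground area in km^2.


ground_area = 44.6 * (250000/100)^2 = 278750000.0 m^2 = 278.75 km^2

278.75 km^2


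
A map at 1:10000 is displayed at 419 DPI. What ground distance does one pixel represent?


pixel_cm = 2.54 / 419 ≈ 0.006062 cm
ground = pixel_cm * 10000 / 100 = 2.54 * 10000 / (419 * 100) = 25400 / 41900 ≈ 0.61 m

0.61 m


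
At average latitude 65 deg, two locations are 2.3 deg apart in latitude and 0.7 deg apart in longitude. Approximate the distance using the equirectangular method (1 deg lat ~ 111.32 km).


dlat_km = 2.3 * 111.32 = 256.036
dlon_km = 0.7 * 111.32 * cos(65) ≈ 32.932
dist = sqrt(256.036^2 + 32.932^2) ≈ 258.1 km

258.1 km
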